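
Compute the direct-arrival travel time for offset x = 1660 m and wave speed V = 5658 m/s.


t = x / V
= 1660 / 5658
= 0.2934 s

0.2934


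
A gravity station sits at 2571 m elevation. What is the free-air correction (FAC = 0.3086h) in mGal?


FAC = 0.3086 * h
= 0.3086 * 2571
= 793.4106 mGal

793.4106


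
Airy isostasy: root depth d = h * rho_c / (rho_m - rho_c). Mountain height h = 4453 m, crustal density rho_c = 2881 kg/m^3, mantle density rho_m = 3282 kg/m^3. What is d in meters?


rho_m - rho_c = 3282 - 2881 = 401
d = 4453 * 2881 / 401
= 12829093 / 401
= 31992.75 m

31992.75


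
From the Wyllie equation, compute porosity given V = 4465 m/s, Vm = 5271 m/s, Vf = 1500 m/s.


1/V - 1/Vm = 1/4465 - 1/5271 = 3.425e-05
1/Vf - 1/Vm = 1/1500 - 1/5271 = 0.00047695
phi = 3.425e-05 / 0.00047695 = 0.0718

0.0718


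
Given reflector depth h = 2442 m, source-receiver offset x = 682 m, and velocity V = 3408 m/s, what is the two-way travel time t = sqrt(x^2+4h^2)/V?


x^2 + 4h^2 = 682^2 + 4*2442^2 = 465124 + 23853456 = 24318580
sqrt(24318580) = 4931.3872
t = 4931.3872 / 3408 = 1.447 s

1.447


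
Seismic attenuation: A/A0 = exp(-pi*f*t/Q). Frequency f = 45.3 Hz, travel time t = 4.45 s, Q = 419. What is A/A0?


pi*f*t/Q = pi*45.3*4.45/419 = 1.511451
A/A0 = exp(-1.511451) = 0.22059

0.22059


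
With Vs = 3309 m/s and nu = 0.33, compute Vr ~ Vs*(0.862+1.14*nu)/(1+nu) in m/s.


Numerator factor = 0.862 + 1.14*0.33 = 1.2382
Denominator = 1 + 0.33 = 1.33
Vr = 3309 * 1.2382 / 1.33 = 3080.6 m/s

3080.6


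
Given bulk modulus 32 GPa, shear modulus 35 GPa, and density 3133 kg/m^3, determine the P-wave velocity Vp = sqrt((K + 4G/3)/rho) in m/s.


First compute the effective modulus:
K + 4G/3 = 32e9 + 4*35e9/3 = 78666666666.67 Pa
Then divide by density:
78666666666.67 / 3133 = 25109054.1547 Pa/(kg/m^3)
Take the square root:
Vp = sqrt(25109054.1547) = 5010.89 m/s

5010.89


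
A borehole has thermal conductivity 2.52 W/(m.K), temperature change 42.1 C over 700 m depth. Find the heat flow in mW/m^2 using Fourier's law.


q = k * dT / dz * 1000
= 2.52 * 42.1 / 700 * 1000
= 0.15156 * 1000
= 151.56 mW/m^2

151.56


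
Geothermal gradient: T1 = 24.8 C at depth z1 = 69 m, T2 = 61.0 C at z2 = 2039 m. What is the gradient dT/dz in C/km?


dT = 61.0 - 24.8 = 36.2 C
dz = 2039 - 69 = 1970 m
gradient = dT/dz * 1000 = 36.2/1970 * 1000 = 18.3756 C/km

18.3756


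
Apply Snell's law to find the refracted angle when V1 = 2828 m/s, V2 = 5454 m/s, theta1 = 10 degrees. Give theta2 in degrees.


sin(theta1) = sin(10 deg) = 0.173648
sin(theta2) = V2/V1 * sin(theta1) = 5454/2828 * 0.173648 = 0.334893
theta2 = arcsin(0.334893) = 19.566 degrees

19.566


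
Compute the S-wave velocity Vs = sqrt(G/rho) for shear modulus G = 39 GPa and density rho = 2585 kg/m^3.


Convert G to Pa: G = 39e9 Pa
Compute G/rho = 39e9 / 2585 = 15087040.619
Vs = sqrt(15087040.619) = 3884.2 m/s

3884.2


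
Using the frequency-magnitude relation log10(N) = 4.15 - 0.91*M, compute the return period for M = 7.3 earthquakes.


log10(N) = 4.15 - 0.91*7.3 = -2.493
N = 10^-2.493 = 0.003214
T = 1/N = 1/0.003214 = 311.1716 years

311.1716


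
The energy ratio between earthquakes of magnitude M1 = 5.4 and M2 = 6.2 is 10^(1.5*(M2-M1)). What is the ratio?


M2 - M1 = 6.2 - 5.4 = 0.8
1.5 * 0.8 = 1.2
ratio = 10^1.2 = 15.85

15.85


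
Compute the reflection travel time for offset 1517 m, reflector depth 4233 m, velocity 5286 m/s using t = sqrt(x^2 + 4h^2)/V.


x^2 + 4h^2 = 1517^2 + 4*4233^2 = 2301289 + 71673156 = 73974445
sqrt(73974445) = 8600.8398
t = 8600.8398 / 5286 = 1.6271 s

1.6271


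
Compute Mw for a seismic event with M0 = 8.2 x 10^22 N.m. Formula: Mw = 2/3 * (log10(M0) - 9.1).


log10(M0) = log10(8.2 x 10^22) = 22.9138
Mw = 2/3 * (22.9138 - 9.1)
= 2/3 * 13.8138
= 9.21

9.21


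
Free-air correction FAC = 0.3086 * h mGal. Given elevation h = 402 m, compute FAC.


FAC = 0.3086 * h
= 0.3086 * 402
= 124.0572 mGal

124.0572


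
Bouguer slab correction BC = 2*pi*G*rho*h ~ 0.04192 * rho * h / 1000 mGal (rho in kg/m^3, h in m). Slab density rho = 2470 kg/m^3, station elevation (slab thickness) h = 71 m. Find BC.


BC = 0.04192 * rho * h / 1000
= 0.04192 * 2470 * 71 / 1000
= 7.3515 mGal

7.3515


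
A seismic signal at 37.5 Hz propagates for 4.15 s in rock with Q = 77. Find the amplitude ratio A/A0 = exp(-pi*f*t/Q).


pi*f*t/Q = pi*37.5*4.15/77 = 6.349485
A/A0 = exp(-6.349485) = 0.001748

0.001748


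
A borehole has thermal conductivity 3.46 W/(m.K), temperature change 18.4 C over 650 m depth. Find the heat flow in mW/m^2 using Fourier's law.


q = k * dT / dz * 1000
= 3.46 * 18.4 / 650 * 1000
= 0.097945 * 1000
= 97.9446 mW/m^2

97.9446


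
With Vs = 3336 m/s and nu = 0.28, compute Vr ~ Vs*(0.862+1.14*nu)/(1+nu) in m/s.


Numerator factor = 0.862 + 1.14*0.28 = 1.1812
Denominator = 1 + 0.28 = 1.28
Vr = 3336 * 1.1812 / 1.28 = 3078.5 m/s

3078.5


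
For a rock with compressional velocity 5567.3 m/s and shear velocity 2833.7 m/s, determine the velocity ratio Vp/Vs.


Vp/Vs = 5567.3 / 2833.7
= 1.9647

1.9647


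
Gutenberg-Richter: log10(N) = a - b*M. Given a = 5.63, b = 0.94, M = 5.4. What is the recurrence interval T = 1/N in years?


log10(N) = 5.63 - 0.94*5.4 = 0.554
N = 10^0.554 = 3.580964
T = 1/N = 1/3.580964 = 0.2793 years

0.2793


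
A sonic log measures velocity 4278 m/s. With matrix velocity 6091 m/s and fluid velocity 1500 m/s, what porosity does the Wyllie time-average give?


1/V - 1/Vm = 1/4278 - 1/6091 = 6.958e-05
1/Vf - 1/Vm = 1/1500 - 1/6091 = 0.00050249
phi = 6.958e-05 / 0.00050249 = 0.1385

0.1385


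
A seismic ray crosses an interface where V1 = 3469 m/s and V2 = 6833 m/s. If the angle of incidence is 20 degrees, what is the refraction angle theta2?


sin(theta1) = sin(20 deg) = 0.34202
sin(theta2) = V2/V1 * sin(theta1) = 6833/3469 * 0.34202 = 0.673688
theta2 = arcsin(0.673688) = 42.3523 degrees

42.3523


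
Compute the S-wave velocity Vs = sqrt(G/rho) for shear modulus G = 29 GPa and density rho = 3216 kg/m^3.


Convert G to Pa: G = 29e9 Pa
Compute G/rho = 29e9 / 3216 = 9017412.9353
Vs = sqrt(9017412.9353) = 3002.9 m/s

3002.9


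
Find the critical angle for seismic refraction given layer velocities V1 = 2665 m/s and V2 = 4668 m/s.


V1/V2 = 2665/4668 = 0.570908
theta_c = arcsin(0.570908) = 34.8136 degrees

34.8136


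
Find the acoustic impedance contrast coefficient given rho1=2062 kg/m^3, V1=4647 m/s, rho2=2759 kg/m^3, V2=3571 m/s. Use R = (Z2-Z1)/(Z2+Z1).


Z1 = 2062 * 4647 = 9582114
Z2 = 2759 * 3571 = 9852389
R = (9852389 - 9582114) / (9852389 + 9582114) = 270275 / 19434503 = 0.0139

0.0139


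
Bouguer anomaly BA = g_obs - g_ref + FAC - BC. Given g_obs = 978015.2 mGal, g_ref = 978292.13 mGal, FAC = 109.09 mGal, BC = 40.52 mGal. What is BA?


BA = g_obs - g_ref + FAC - BC
= 978015.2 - 978292.13 + 109.09 - 40.52
= -208.36 mGal

-208.36


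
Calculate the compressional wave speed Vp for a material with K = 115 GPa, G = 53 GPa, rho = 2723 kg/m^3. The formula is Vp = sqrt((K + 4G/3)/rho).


First compute the effective modulus:
K + 4G/3 = 115e9 + 4*53e9/3 = 185666666666.67 Pa
Then divide by density:
185666666666.67 / 2723 = 68184600.3183 Pa/(kg/m^3)
Take the square root:
Vp = sqrt(68184600.3183) = 8257.4 m/s

8257.4


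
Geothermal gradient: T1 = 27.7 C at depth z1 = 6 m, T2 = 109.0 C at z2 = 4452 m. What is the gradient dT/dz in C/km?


dT = 109.0 - 27.7 = 81.3 C
dz = 4452 - 6 = 4446 m
gradient = dT/dz * 1000 = 81.3/4446 * 1000 = 18.2861 C/km

18.2861


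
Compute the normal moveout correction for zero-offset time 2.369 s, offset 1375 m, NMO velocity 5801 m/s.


x/Vnmo = 1375/5801 = 0.237028
(x/Vnmo)^2 = 0.056182
t0^2 = 5.612161
sqrt(5.612161 + 0.056182) = 2.380828
dt = 2.380828 - 2.369 = 0.011828

0.011828


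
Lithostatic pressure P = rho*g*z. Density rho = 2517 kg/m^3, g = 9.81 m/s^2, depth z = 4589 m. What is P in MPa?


P = rho * g * z / 1e6
= 2517 * 9.81 * 4589 / 1e6
= 113310532.53 / 1e6
= 113.3105 MPa

113.3105


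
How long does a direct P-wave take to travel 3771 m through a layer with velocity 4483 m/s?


t = x / V
= 3771 / 4483
= 0.8412 s

0.8412


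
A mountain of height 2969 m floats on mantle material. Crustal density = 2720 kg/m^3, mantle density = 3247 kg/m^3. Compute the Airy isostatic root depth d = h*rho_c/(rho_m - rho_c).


rho_m - rho_c = 3247 - 2720 = 527
d = 2969 * 2720 / 527
= 8075680 / 527
= 15323.87 m

15323.87


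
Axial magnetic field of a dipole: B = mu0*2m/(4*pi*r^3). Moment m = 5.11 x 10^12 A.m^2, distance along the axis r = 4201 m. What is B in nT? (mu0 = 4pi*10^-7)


m = 5.11 x 10^12 = 5110000000000 A.m^2
2m = 10220000000000 A.m^2
r^3 = 4201^3 = 74140932601
B = (4pi*10^-7) * 10220000000000 / (4*pi * 74140932601) * 1e9
= 12842830.767875 / 931682436758.39 * 1e9
= 13784.5582 nT

13784.5582


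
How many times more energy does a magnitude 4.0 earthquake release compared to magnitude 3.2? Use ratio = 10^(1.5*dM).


M2 - M1 = 4.0 - 3.2 = 0.8
1.5 * 0.8 = 1.2
ratio = 10^1.2 = 15.85

15.85


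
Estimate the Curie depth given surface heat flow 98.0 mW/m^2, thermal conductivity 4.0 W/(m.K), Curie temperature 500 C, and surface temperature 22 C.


T_Curie - T_surf = 500 - 22 = 478 C
Convert q to W/m^2: 98.0 mW/m^2 = 0.098 W/m^2
d = 478 * 4.0 / 0.098 = 19510.2 m

19510.2


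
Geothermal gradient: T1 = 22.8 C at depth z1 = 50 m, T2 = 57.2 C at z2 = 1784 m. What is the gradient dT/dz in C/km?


dT = 57.2 - 22.8 = 34.4 C
dz = 1784 - 50 = 1734 m
gradient = dT/dz * 1000 = 34.4/1734 * 1000 = 19.8385 C/km

19.8385


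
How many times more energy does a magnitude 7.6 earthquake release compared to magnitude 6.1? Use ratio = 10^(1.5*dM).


M2 - M1 = 7.6 - 6.1 = 1.5
1.5 * 1.5 = 2.25
ratio = 10^2.25 = 177.83

177.83


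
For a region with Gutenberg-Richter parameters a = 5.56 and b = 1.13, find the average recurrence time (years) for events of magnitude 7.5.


log10(N) = 5.56 - 1.13*7.5 = -2.915
N = 10^-2.915 = 0.001216
T = 1/N = 1/0.001216 = 822.2426 years

822.2426


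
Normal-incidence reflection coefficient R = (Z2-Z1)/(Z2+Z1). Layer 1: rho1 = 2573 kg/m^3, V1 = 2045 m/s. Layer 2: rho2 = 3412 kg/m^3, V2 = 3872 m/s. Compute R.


Z1 = 2573 * 2045 = 5261785
Z2 = 3412 * 3872 = 13211264
R = (13211264 - 5261785) / (13211264 + 5261785) = 7949479 / 18473049 = 0.4303

0.4303


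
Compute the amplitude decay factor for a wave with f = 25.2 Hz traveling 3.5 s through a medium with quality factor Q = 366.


pi*f*t/Q = pi*25.2*3.5/366 = 0.757072
A/A0 = exp(-0.757072) = 0.469038

0.469038


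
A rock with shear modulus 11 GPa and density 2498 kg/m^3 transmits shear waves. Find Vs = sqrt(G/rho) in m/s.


Convert G to Pa: G = 11e9 Pa
Compute G/rho = 11e9 / 2498 = 4403522.8183
Vs = sqrt(4403522.8183) = 2098.46 m/s

2098.46


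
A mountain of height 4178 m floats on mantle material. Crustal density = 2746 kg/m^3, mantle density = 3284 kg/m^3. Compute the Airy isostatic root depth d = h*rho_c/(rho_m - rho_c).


rho_m - rho_c = 3284 - 2746 = 538
d = 4178 * 2746 / 538
= 11472788 / 538
= 21324.88 m

21324.88


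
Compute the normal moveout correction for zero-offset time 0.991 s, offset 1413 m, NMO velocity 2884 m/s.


x/Vnmo = 1413/2884 = 0.489945
(x/Vnmo)^2 = 0.240046
t0^2 = 0.982081
sqrt(0.982081 + 0.240046) = 1.105498
dt = 1.105498 - 0.991 = 0.114498

0.114498


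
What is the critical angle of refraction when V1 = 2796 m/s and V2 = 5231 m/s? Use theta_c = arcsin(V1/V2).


V1/V2 = 2796/5231 = 0.534506
theta_c = arcsin(0.534506) = 32.3104 degrees

32.3104


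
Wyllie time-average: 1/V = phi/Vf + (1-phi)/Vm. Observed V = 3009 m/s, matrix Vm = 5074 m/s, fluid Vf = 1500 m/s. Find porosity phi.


1/V - 1/Vm = 1/3009 - 1/5074 = 0.00013525
1/Vf - 1/Vm = 1/1500 - 1/5074 = 0.00046958
phi = 0.00013525 / 0.00046958 = 0.288

0.288


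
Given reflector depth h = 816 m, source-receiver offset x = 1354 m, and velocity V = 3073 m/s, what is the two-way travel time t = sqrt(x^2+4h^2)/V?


x^2 + 4h^2 = 1354^2 + 4*816^2 = 1833316 + 2663424 = 4496740
sqrt(4496740) = 2120.5518
t = 2120.5518 / 3073 = 0.6901 s

0.6901


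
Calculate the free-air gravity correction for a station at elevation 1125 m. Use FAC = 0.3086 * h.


FAC = 0.3086 * h
= 0.3086 * 1125
= 347.175 mGal

347.175


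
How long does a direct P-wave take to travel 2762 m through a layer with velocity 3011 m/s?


t = x / V
= 2762 / 3011
= 0.9173 s

0.9173


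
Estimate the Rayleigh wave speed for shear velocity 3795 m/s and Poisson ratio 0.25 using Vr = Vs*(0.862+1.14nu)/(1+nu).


Numerator factor = 0.862 + 1.14*0.25 = 1.147
Denominator = 1 + 0.25 = 1.25
Vr = 3795 * 1.147 / 1.25 = 3482.29 m/s

3482.29


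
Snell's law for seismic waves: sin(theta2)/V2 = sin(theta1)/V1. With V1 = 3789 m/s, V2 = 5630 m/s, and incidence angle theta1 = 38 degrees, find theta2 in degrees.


sin(theta1) = sin(38 deg) = 0.615661
sin(theta2) = V2/V1 * sin(theta1) = 5630/3789 * 0.615661 = 0.914799
theta2 = arcsin(0.914799) = 66.1772 degrees

66.1772


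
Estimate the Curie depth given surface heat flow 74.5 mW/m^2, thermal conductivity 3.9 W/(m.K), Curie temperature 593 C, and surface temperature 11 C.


T_Curie - T_surf = 593 - 11 = 582 C
Convert q to W/m^2: 74.5 mW/m^2 = 0.0745 W/m^2
d = 582 * 3.9 / 0.0745 = 30467.11 m

30467.11


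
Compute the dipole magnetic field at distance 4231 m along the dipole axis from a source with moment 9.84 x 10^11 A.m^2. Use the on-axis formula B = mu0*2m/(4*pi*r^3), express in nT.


m = 9.84 x 10^11 = 984000000000 A.m^2
2m = 1968000000000 A.m^2
r^3 = 4231^3 = 75740658391
B = (4pi*10^-7) * 1968000000000 / (4*pi * 75740658391) * 1e9
= 2473061.736906 / 951785183916.88 * 1e9
= 2598.3402 nT

2598.3402


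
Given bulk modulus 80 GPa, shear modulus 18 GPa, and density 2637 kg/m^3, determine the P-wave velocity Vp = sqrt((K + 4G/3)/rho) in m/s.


First compute the effective modulus:
K + 4G/3 = 80e9 + 4*18e9/3 = 104000000000.0 Pa
Then divide by density:
104000000000.0 / 2637 = 39438756.1623 Pa/(kg/m^3)
Take the square root:
Vp = sqrt(39438756.1623) = 6280.03 m/s

6280.03


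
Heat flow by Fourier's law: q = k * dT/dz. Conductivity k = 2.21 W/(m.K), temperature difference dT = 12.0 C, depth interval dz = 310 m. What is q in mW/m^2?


q = k * dT / dz * 1000
= 2.21 * 12.0 / 310 * 1000
= 0.085548 * 1000
= 85.5484 mW/m^2

85.5484


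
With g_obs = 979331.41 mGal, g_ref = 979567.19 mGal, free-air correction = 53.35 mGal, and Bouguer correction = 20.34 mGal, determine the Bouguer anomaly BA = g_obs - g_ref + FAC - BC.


BA = g_obs - g_ref + FAC - BC
= 979331.41 - 979567.19 + 53.35 - 20.34
= -202.77 mGal

-202.77


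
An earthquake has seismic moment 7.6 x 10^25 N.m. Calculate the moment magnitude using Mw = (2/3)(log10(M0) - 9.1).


log10(M0) = log10(7.6 x 10^25) = 25.8808
Mw = 2/3 * (25.8808 - 9.1)
= 2/3 * 16.7808
= 11.19

11.19


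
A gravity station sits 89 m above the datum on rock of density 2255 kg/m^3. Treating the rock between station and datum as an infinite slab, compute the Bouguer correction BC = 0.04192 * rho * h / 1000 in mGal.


BC = 0.04192 * rho * h / 1000
= 0.04192 * 2255 * 89 / 1000
= 8.4131 mGal

8.4131


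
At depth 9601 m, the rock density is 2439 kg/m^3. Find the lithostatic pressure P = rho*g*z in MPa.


P = rho * g * z / 1e6
= 2439 * 9.81 * 9601 / 1e6
= 229719190.59 / 1e6
= 229.7192 MPa

229.7192


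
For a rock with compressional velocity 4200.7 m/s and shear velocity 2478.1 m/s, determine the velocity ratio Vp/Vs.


Vp/Vs = 4200.7 / 2478.1
= 1.6951

1.6951


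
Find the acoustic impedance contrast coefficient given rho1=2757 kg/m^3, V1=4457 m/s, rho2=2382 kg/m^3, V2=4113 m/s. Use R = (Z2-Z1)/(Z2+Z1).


Z1 = 2757 * 4457 = 12287949
Z2 = 2382 * 4113 = 9797166
R = (9797166 - 12287949) / (9797166 + 12287949) = -2490783 / 22085115 = -0.1128

-0.1128


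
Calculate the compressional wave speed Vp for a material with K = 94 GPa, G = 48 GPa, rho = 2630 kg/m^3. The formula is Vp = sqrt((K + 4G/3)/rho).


First compute the effective modulus:
K + 4G/3 = 94e9 + 4*48e9/3 = 158000000000.0 Pa
Then divide by density:
158000000000.0 / 2630 = 60076045.6274 Pa/(kg/m^3)
Take the square root:
Vp = sqrt(60076045.6274) = 7750.87 m/s

7750.87


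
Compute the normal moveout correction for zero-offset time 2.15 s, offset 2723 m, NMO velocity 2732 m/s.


x/Vnmo = 2723/2732 = 0.996706
(x/Vnmo)^2 = 0.993422
t0^2 = 4.6225
sqrt(4.6225 + 0.993422) = 2.369794
dt = 2.369794 - 2.15 = 0.219794

0.219794


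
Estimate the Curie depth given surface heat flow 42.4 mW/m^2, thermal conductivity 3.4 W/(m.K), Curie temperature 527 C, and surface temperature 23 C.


T_Curie - T_surf = 527 - 23 = 504 C
Convert q to W/m^2: 42.4 mW/m^2 = 0.0424 W/m^2
d = 504 * 3.4 / 0.0424 = 40415.09 m

40415.09


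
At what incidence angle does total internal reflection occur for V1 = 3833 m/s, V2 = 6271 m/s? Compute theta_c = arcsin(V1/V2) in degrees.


V1/V2 = 3833/6271 = 0.611226
theta_c = arcsin(0.611226) = 37.6782 degrees

37.6782


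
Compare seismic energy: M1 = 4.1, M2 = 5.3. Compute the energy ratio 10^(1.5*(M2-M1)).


M2 - M1 = 5.3 - 4.1 = 1.2
1.5 * 1.2 = 1.8
ratio = 10^1.8 = 63.1

63.1


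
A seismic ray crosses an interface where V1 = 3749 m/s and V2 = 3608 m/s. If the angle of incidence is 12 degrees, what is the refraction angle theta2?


sin(theta1) = sin(12 deg) = 0.207912
sin(theta2) = V2/V1 * sin(theta1) = 3608/3749 * 0.207912 = 0.200092
theta2 = arcsin(0.200092) = 11.5423 degrees

11.5423


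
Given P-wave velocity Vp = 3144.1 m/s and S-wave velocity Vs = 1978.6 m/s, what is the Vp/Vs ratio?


Vp/Vs = 3144.1 / 1978.6
= 1.5891

1.5891


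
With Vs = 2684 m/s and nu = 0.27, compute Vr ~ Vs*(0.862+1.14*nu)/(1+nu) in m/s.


Numerator factor = 0.862 + 1.14*0.27 = 1.1698
Denominator = 1 + 0.27 = 1.27
Vr = 2684 * 1.1698 / 1.27 = 2472.24 m/s

2472.24


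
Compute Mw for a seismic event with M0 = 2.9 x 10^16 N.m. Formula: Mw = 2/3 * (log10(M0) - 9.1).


log10(M0) = log10(2.9 x 10^16) = 16.4624
Mw = 2/3 * (16.4624 - 9.1)
= 2/3 * 7.3624
= 4.91

4.91


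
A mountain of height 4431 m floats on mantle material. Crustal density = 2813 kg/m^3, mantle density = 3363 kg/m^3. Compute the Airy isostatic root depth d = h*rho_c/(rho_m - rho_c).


rho_m - rho_c = 3363 - 2813 = 550
d = 4431 * 2813 / 550
= 12464403 / 550
= 22662.55 m

22662.55


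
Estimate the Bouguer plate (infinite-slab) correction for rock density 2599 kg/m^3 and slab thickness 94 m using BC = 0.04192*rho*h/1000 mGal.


BC = 0.04192 * rho * h / 1000
= 0.04192 * 2599 * 94 / 1000
= 10.2413 mGal

10.2413


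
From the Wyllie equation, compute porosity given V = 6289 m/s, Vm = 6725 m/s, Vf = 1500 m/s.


1/V - 1/Vm = 1/6289 - 1/6725 = 1.031e-05
1/Vf - 1/Vm = 1/1500 - 1/6725 = 0.00051797
phi = 1.031e-05 / 0.00051797 = 0.0199

0.0199


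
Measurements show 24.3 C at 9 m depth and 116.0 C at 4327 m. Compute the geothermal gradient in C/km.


dT = 116.0 - 24.3 = 91.7 C
dz = 4327 - 9 = 4318 m
gradient = dT/dz * 1000 = 91.7/4318 * 1000 = 21.2367 C/km

21.2367


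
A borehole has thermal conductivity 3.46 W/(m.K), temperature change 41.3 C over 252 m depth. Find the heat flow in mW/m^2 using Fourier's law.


q = k * dT / dz * 1000
= 3.46 * 41.3 / 252 * 1000
= 0.567056 * 1000
= 567.0556 mW/m^2

567.0556


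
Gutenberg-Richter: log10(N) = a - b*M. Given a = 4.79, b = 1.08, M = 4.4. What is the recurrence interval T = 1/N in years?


log10(N) = 4.79 - 1.08*4.4 = 0.038
N = 10^0.038 = 1.09144
T = 1/N = 1/1.09144 = 0.9162 years

0.9162


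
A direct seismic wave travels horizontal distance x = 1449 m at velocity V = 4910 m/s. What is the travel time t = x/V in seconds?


t = x / V
= 1449 / 4910
= 0.2951 s

0.2951


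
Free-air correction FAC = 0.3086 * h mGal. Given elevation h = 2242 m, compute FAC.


FAC = 0.3086 * h
= 0.3086 * 2242
= 691.8812 mGal

691.8812


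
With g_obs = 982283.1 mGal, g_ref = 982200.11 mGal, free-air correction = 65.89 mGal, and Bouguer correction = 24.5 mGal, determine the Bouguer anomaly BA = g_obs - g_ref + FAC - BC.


BA = g_obs - g_ref + FAC - BC
= 982283.1 - 982200.11 + 65.89 - 24.5
= 124.38 mGal

124.38


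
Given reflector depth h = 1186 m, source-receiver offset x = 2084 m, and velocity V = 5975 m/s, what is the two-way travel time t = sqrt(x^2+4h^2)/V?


x^2 + 4h^2 = 2084^2 + 4*1186^2 = 4343056 + 5626384 = 9969440
sqrt(9969440) = 3157.442
t = 3157.442 / 5975 = 0.5284 s

0.5284


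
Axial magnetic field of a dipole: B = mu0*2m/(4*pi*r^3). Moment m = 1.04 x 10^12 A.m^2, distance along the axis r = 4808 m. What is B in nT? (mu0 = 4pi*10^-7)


m = 1.04 x 10^12 = 1040000000000 A.m^2
2m = 2080000000000 A.m^2
r^3 = 4808^3 = 111145882112
B = (4pi*10^-7) * 2080000000000 / (4*pi * 111145882112) * 1e9
= 2613805.087787 / 1396700346879.27 * 1e9
= 1871.4144 nT

1871.4144


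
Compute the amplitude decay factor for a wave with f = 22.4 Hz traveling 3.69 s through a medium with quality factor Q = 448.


pi*f*t/Q = pi*22.4*3.69/448 = 0.579624
A/A0 = exp(-0.579624) = 0.560109

0.560109


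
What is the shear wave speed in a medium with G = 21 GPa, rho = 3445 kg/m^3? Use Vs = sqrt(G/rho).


Convert G to Pa: G = 21e9 Pa
Compute G/rho = 21e9 / 3445 = 6095791.0015
Vs = sqrt(6095791.0015) = 2468.97 m/s

2468.97


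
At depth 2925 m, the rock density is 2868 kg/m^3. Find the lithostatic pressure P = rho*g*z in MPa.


P = rho * g * z / 1e6
= 2868 * 9.81 * 2925 / 1e6
= 82295109.0 / 1e6
= 82.2951 MPa

82.2951


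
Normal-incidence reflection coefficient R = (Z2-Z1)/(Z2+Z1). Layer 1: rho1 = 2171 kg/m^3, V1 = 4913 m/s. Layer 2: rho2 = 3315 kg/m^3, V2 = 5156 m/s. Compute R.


Z1 = 2171 * 4913 = 10666123
Z2 = 3315 * 5156 = 17092140
R = (17092140 - 10666123) / (17092140 + 10666123) = 6426017 / 27758263 = 0.2315

0.2315


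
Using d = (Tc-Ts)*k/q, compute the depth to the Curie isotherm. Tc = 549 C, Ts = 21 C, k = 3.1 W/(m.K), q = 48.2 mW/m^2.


T_Curie - T_surf = 549 - 21 = 528 C
Convert q to W/m^2: 48.2 mW/m^2 = 0.0482 W/m^2
d = 528 * 3.1 / 0.0482 = 33958.51 m

33958.51


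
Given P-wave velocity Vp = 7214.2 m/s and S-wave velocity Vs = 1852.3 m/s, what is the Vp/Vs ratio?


Vp/Vs = 7214.2 / 1852.3
= 3.8947

3.8947


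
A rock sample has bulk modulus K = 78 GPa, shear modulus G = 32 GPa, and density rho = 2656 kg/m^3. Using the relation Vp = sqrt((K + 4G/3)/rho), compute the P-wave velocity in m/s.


First compute the effective modulus:
K + 4G/3 = 78e9 + 4*32e9/3 = 120666666666.67 Pa
Then divide by density:
120666666666.67 / 2656 = 45431726.9076 Pa/(kg/m^3)
Take the square root:
Vp = sqrt(45431726.9076) = 6740.31 m/s

6740.31


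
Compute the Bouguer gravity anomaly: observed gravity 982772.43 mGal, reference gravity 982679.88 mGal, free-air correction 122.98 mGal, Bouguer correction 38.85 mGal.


BA = g_obs - g_ref + FAC - BC
= 982772.43 - 982679.88 + 122.98 - 38.85
= 176.68 mGal

176.68


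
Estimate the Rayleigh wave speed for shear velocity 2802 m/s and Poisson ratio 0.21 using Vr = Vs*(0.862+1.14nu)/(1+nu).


Numerator factor = 0.862 + 1.14*0.21 = 1.1014
Denominator = 1 + 0.21 = 1.21
Vr = 2802 * 1.1014 / 1.21 = 2550.51 m/s

2550.51


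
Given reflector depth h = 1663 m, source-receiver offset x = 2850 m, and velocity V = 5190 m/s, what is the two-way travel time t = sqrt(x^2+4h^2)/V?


x^2 + 4h^2 = 2850^2 + 4*1663^2 = 8122500 + 11062276 = 19184776
sqrt(19184776) = 4380.0429
t = 4380.0429 / 5190 = 0.8439 s

0.8439


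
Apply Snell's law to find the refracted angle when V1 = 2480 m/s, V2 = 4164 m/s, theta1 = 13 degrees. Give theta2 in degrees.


sin(theta1) = sin(13 deg) = 0.224951
sin(theta2) = V2/V1 * sin(theta1) = 4164/2480 * 0.224951 = 0.3777
theta2 = arcsin(0.3777) = 22.1913 degrees

22.1913


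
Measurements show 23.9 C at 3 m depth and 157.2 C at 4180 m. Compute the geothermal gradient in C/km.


dT = 157.2 - 23.9 = 133.3 C
dz = 4180 - 3 = 4177 m
gradient = dT/dz * 1000 = 133.3/4177 * 1000 = 31.9129 C/km

31.9129


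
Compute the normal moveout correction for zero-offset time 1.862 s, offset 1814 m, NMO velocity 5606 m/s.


x/Vnmo = 1814/5606 = 0.323582
(x/Vnmo)^2 = 0.104705
t0^2 = 3.467044
sqrt(3.467044 + 0.104705) = 1.889907
dt = 1.889907 - 1.862 = 0.027907

0.027907


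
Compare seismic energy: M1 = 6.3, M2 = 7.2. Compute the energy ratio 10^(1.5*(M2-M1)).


M2 - M1 = 7.2 - 6.3 = 0.9
1.5 * 0.9 = 1.35
ratio = 10^1.35 = 22.39

22.39


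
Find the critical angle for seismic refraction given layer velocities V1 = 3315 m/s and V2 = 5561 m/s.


V1/V2 = 3315/5561 = 0.596116
theta_c = arcsin(0.596116) = 36.5922 degrees

36.5922


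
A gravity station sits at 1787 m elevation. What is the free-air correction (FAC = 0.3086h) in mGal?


FAC = 0.3086 * h
= 0.3086 * 1787
= 551.4682 mGal

551.4682


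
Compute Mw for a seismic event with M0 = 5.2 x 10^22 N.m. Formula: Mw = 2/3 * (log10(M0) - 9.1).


log10(M0) = log10(5.2 x 10^22) = 22.716
Mw = 2/3 * (22.716 - 9.1)
= 2/3 * 13.616
= 9.08

9.08


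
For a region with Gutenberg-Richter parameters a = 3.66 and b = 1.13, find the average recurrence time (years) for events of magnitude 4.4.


log10(N) = 3.66 - 1.13*4.4 = -1.312
N = 10^-1.312 = 0.048753
T = 1/N = 1/0.048753 = 20.5116 years

20.5116


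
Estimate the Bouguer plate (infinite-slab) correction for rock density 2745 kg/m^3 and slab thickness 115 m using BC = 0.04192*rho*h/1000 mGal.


BC = 0.04192 * rho * h / 1000
= 0.04192 * 2745 * 115 / 1000
= 13.2331 mGal

13.2331


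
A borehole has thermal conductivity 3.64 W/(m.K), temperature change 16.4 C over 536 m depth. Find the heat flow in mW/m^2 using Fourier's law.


q = k * dT / dz * 1000
= 3.64 * 16.4 / 536 * 1000
= 0.111373 * 1000
= 111.3731 mW/m^2

111.3731


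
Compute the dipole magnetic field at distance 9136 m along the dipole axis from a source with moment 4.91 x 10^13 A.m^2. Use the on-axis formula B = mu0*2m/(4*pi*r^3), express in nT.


m = 4.91 x 10^13 = 49100000000000 A.m^2
2m = 98200000000000 A.m^2
r^3 = 9136^3 = 762549907456
B = (4pi*10^-7) * 98200000000000 / (4*pi * 762549907456) * 1e9
= 123401759.433007 / 9582484749037.38 * 1e9
= 12877.8456 nT

12877.8456


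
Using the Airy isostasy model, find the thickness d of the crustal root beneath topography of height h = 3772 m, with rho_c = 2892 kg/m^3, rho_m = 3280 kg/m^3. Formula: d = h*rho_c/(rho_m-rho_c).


rho_m - rho_c = 3280 - 2892 = 388
d = 3772 * 2892 / 388
= 10908624 / 388
= 28115.01 m

28115.01


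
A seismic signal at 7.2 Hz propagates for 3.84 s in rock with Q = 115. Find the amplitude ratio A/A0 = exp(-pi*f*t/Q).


pi*f*t/Q = pi*7.2*3.84/115 = 0.755294
A/A0 = exp(-0.755294) = 0.469873

0.469873


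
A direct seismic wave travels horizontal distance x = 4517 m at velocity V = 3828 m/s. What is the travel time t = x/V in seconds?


t = x / V
= 4517 / 3828
= 1.18 s

1.18


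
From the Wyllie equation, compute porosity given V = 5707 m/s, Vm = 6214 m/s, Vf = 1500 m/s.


1/V - 1/Vm = 1/5707 - 1/6214 = 1.43e-05
1/Vf - 1/Vm = 1/1500 - 1/6214 = 0.00050574
phi = 1.43e-05 / 0.00050574 = 0.0283

0.0283


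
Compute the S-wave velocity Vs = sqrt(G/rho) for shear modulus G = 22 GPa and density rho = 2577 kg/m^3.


Convert G to Pa: G = 22e9 Pa
Compute G/rho = 22e9 / 2577 = 8537058.5953
Vs = sqrt(8537058.5953) = 2921.82 m/s

2921.82


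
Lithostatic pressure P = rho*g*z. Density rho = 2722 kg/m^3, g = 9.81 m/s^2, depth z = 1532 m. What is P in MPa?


P = rho * g * z / 1e6
= 2722 * 9.81 * 1532 / 1e6
= 40908720.24 / 1e6
= 40.9087 MPa

40.9087


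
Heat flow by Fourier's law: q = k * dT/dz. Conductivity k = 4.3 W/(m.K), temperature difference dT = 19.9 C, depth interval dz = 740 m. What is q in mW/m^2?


q = k * dT / dz * 1000
= 4.3 * 19.9 / 740 * 1000
= 0.115635 * 1000
= 115.6351 mW/m^2

115.6351


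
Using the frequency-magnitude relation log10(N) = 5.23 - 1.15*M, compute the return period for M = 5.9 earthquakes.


log10(N) = 5.23 - 1.15*5.9 = -1.555
N = 10^-1.555 = 0.027861
T = 1/N = 1/0.027861 = 35.8922 years

35.8922


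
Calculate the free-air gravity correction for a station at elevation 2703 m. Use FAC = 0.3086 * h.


FAC = 0.3086 * h
= 0.3086 * 2703
= 834.1458 mGal

834.1458


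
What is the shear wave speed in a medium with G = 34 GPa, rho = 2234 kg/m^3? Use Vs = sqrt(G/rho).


Convert G to Pa: G = 34e9 Pa
Compute G/rho = 34e9 / 2234 = 15219337.5112
Vs = sqrt(15219337.5112) = 3901.2 m/s

3901.2


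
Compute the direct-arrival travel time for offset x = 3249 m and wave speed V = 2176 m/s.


t = x / V
= 3249 / 2176
= 1.4931 s

1.4931


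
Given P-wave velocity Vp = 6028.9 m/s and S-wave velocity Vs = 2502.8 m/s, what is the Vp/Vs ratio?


Vp/Vs = 6028.9 / 2502.8
= 2.4089

2.4089


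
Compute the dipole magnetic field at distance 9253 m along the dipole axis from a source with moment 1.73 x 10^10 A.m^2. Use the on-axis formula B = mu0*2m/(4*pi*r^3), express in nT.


m = 1.73 x 10^10 = 17300000000 A.m^2
2m = 34600000000 A.m^2
r^3 = 9253^3 = 792223437277
B = (4pi*10^-7) * 34600000000 / (4*pi * 792223437277) * 1e9
= 43479.642326 / 9955373322204.31 * 1e9
= 4.3675 nT

4.3675


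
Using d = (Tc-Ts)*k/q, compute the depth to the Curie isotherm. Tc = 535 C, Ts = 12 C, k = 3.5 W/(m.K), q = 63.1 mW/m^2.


T_Curie - T_surf = 535 - 12 = 523 C
Convert q to W/m^2: 63.1 mW/m^2 = 0.0631 W/m^2
d = 523 * 3.5 / 0.0631 = 29009.51 m

29009.51


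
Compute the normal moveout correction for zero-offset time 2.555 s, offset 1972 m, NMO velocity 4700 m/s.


x/Vnmo = 1972/4700 = 0.419574
(x/Vnmo)^2 = 0.176043
t0^2 = 6.528025
sqrt(6.528025 + 0.176043) = 2.589221
dt = 2.589221 - 2.555 = 0.034221

0.034221


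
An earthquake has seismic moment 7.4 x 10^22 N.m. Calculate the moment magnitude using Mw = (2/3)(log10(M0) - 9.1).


log10(M0) = log10(7.4 x 10^22) = 22.8692
Mw = 2/3 * (22.8692 - 9.1)
= 2/3 * 13.7692
= 9.18

9.18


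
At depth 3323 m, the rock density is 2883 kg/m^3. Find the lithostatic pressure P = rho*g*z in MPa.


P = rho * g * z / 1e6
= 2883 * 9.81 * 3323 / 1e6
= 93981850.29 / 1e6
= 93.9819 MPa

93.9819


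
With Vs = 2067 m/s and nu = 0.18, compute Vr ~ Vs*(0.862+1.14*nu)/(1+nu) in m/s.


Numerator factor = 0.862 + 1.14*0.18 = 1.0672
Denominator = 1 + 0.18 = 1.18
Vr = 2067 * 1.0672 / 1.18 = 1869.41 m/s

1869.41


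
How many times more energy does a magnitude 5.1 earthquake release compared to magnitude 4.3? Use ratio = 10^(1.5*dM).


M2 - M1 = 5.1 - 4.3 = 0.8
1.5 * 0.8 = 1.2
ratio = 10^1.2 = 15.85

15.85


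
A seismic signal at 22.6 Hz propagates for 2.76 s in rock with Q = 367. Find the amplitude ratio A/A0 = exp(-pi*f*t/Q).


pi*f*t/Q = pi*22.6*2.76/367 = 0.533951
A/A0 = exp(-0.533951) = 0.586284

0.586284


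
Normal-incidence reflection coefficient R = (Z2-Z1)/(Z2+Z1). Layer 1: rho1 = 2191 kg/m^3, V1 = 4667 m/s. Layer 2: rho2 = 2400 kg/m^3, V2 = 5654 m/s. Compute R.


Z1 = 2191 * 4667 = 10225397
Z2 = 2400 * 5654 = 13569600
R = (13569600 - 10225397) / (13569600 + 10225397) = 3344203 / 23794997 = 0.1405

0.1405


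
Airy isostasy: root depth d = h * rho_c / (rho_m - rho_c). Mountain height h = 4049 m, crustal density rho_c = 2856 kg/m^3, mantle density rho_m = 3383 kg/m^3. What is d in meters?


rho_m - rho_c = 3383 - 2856 = 527
d = 4049 * 2856 / 527
= 11563944 / 527
= 21942.97 m

21942.97


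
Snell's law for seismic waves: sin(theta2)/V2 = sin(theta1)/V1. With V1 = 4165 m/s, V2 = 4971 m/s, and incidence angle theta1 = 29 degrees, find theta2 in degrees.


sin(theta1) = sin(29 deg) = 0.48481
sin(theta2) = V2/V1 * sin(theta1) = 4971/4165 * 0.48481 = 0.578629
theta2 = arcsin(0.578629) = 35.3542 degrees

35.3542


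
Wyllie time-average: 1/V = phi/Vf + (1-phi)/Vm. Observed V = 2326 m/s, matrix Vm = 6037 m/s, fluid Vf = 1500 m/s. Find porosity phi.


1/V - 1/Vm = 1/2326 - 1/6037 = 0.00026428
1/Vf - 1/Vm = 1/1500 - 1/6037 = 0.00050102
phi = 0.00026428 / 0.00050102 = 0.5275

0.5275


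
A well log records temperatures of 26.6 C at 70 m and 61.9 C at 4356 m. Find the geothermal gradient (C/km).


dT = 61.9 - 26.6 = 35.3 C
dz = 4356 - 70 = 4286 m
gradient = dT/dz * 1000 = 35.3/4286 * 1000 = 8.2361 C/km

8.2361


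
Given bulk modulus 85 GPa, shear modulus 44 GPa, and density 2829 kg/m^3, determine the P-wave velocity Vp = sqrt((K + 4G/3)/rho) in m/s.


First compute the effective modulus:
K + 4G/3 = 85e9 + 4*44e9/3 = 143666666666.67 Pa
Then divide by density:
143666666666.67 / 2829 = 50783551.3138 Pa/(kg/m^3)
Take the square root:
Vp = sqrt(50783551.3138) = 7126.26 m/s

7126.26


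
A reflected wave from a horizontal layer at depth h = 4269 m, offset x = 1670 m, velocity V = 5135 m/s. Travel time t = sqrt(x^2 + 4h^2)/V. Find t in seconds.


x^2 + 4h^2 = 1670^2 + 4*4269^2 = 2788900 + 72897444 = 75686344
sqrt(75686344) = 8699.7899
t = 8699.7899 / 5135 = 1.6942 s

1.6942


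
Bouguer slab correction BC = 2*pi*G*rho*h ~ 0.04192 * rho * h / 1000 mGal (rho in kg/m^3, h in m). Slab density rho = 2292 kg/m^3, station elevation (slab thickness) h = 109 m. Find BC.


BC = 0.04192 * rho * h / 1000
= 0.04192 * 2292 * 109 / 1000
= 10.4728 mGal

10.4728


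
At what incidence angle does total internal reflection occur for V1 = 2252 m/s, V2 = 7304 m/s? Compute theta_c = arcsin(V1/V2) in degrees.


V1/V2 = 2252/7304 = 0.308324
theta_c = arcsin(0.308324) = 17.9583 degrees

17.9583


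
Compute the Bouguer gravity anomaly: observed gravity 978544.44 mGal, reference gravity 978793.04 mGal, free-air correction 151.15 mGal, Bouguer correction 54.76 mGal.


BA = g_obs - g_ref + FAC - BC
= 978544.44 - 978793.04 + 151.15 - 54.76
= -152.21 mGal

-152.21


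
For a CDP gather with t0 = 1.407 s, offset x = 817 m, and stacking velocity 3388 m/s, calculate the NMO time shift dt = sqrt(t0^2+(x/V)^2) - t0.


x/Vnmo = 817/3388 = 0.241145
(x/Vnmo)^2 = 0.058151
t0^2 = 1.979649
sqrt(1.979649 + 0.058151) = 1.427515
dt = 1.427515 - 1.407 = 0.020515

0.020515


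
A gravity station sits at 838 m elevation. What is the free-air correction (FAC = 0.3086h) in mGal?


FAC = 0.3086 * h
= 0.3086 * 838
= 258.6068 mGal

258.6068


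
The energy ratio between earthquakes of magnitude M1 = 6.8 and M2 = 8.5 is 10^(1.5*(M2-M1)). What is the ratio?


M2 - M1 = 8.5 - 6.8 = 1.7
1.5 * 1.7 = 2.55
ratio = 10^2.55 = 354.81

354.81


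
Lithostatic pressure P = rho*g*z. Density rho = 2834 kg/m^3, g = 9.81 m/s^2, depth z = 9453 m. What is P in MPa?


P = rho * g * z / 1e6
= 2834 * 9.81 * 9453 / 1e6
= 262807957.62 / 1e6
= 262.808 MPa

262.808


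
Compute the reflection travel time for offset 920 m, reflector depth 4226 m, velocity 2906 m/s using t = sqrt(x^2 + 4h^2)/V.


x^2 + 4h^2 = 920^2 + 4*4226^2 = 846400 + 71436304 = 72282704
sqrt(72282704) = 8501.9235
t = 8501.9235 / 2906 = 2.9256 s

2.9256


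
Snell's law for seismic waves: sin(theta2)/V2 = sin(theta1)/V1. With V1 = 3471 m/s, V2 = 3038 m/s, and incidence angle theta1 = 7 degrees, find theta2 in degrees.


sin(theta1) = sin(7 deg) = 0.121869
sin(theta2) = V2/V1 * sin(theta1) = 3038/3471 * 0.121869 = 0.106666
theta2 = arcsin(0.106666) = 6.1232 degrees

6.1232


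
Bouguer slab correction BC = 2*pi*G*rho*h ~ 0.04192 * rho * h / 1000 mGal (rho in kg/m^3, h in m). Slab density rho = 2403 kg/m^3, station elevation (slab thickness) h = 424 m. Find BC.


BC = 0.04192 * rho * h / 1000
= 0.04192 * 2403 * 424 / 1000
= 42.7111 mGal

42.7111


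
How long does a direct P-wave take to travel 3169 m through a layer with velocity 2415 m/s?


t = x / V
= 3169 / 2415
= 1.3122 s

1.3122


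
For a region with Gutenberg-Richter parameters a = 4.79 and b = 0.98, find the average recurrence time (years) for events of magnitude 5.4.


log10(N) = 4.79 - 0.98*5.4 = -0.502
N = 10^-0.502 = 0.314775
T = 1/N = 1/0.314775 = 3.1769 years

3.1769


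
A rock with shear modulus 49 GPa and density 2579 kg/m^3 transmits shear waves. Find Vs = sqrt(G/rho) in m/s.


Convert G to Pa: G = 49e9 Pa
Compute G/rho = 49e9 / 2579 = 18999612.2528
Vs = sqrt(18999612.2528) = 4358.85 m/s

4358.85


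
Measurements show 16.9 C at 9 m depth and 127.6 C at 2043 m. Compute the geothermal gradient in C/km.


dT = 127.6 - 16.9 = 110.7 C
dz = 2043 - 9 = 2034 m
gradient = dT/dz * 1000 = 110.7/2034 * 1000 = 54.4248 C/km

54.4248


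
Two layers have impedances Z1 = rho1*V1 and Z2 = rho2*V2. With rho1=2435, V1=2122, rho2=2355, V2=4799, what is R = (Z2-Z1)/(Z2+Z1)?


Z1 = 2435 * 2122 = 5167070
Z2 = 2355 * 4799 = 11301645
R = (11301645 - 5167070) / (11301645 + 5167070) = 6134575 / 16468715 = 0.3725

0.3725


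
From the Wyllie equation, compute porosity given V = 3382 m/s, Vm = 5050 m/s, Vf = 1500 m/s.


1/V - 1/Vm = 1/3382 - 1/5050 = 9.766e-05
1/Vf - 1/Vm = 1/1500 - 1/5050 = 0.00046865
phi = 9.766e-05 / 0.00046865 = 0.2084

0.2084


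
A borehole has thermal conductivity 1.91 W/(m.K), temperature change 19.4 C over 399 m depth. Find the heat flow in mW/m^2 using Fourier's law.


q = k * dT / dz * 1000
= 1.91 * 19.4 / 399 * 1000
= 0.092867 * 1000
= 92.8672 mW/m^2

92.8672


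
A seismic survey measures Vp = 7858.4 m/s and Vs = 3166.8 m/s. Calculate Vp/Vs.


Vp/Vs = 7858.4 / 3166.8
= 2.4815

2.4815


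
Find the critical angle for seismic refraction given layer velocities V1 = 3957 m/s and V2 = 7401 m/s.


V1/V2 = 3957/7401 = 0.534657
theta_c = arcsin(0.534657) = 32.3207 degrees

32.3207


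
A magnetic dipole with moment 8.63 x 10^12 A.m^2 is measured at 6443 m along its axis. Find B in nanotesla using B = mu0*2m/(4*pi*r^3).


m = 8.63 x 10^12 = 8630000000000 A.m^2
2m = 17260000000000 A.m^2
r^3 = 6443^3 = 267463420307
B = (4pi*10^-7) * 17260000000000 / (4*pi * 267463420307) * 1e9
= 21689555.680384 / 3361044465361.88 * 1e9
= 6453.2189 nT

6453.2189


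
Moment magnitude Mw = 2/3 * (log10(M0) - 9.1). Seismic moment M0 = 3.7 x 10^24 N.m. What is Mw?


log10(M0) = log10(3.7 x 10^24) = 24.5682
Mw = 2/3 * (24.5682 - 9.1)
= 2/3 * 15.4682
= 10.31

10.31


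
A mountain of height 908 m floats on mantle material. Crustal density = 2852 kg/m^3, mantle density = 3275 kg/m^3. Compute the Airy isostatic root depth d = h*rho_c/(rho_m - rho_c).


rho_m - rho_c = 3275 - 2852 = 423
d = 908 * 2852 / 423
= 2589616 / 423
= 6122.02 m

6122.02


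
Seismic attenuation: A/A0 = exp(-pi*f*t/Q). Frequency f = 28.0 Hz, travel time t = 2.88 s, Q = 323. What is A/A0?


pi*f*t/Q = pi*28.0*2.88/323 = 0.784328
A/A0 = exp(-0.784328) = 0.456426

0.456426


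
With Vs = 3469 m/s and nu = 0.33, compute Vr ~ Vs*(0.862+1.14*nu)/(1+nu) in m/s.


Numerator factor = 0.862 + 1.14*0.33 = 1.2382
Denominator = 1 + 0.33 = 1.33
Vr = 3469 * 1.2382 / 1.33 = 3229.56 m/s

3229.56


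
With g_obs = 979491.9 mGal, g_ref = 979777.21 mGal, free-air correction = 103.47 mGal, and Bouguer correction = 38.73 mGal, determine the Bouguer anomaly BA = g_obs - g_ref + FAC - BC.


BA = g_obs - g_ref + FAC - BC
= 979491.9 - 979777.21 + 103.47 - 38.73
= -220.57 mGal

-220.57


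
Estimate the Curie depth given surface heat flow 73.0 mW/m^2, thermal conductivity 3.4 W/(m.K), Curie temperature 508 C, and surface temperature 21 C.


T_Curie - T_surf = 508 - 21 = 487 C
Convert q to W/m^2: 73.0 mW/m^2 = 0.073 W/m^2
d = 487 * 3.4 / 0.073 = 22682.19 m

22682.19


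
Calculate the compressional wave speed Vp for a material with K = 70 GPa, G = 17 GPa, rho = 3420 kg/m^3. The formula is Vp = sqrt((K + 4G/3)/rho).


First compute the effective modulus:
K + 4G/3 = 70e9 + 4*17e9/3 = 92666666666.67 Pa
Then divide by density:
92666666666.67 / 3420 = 27095516.5692 Pa/(kg/m^3)
Take the square root:
Vp = sqrt(27095516.5692) = 5205.34 m/s

5205.34
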